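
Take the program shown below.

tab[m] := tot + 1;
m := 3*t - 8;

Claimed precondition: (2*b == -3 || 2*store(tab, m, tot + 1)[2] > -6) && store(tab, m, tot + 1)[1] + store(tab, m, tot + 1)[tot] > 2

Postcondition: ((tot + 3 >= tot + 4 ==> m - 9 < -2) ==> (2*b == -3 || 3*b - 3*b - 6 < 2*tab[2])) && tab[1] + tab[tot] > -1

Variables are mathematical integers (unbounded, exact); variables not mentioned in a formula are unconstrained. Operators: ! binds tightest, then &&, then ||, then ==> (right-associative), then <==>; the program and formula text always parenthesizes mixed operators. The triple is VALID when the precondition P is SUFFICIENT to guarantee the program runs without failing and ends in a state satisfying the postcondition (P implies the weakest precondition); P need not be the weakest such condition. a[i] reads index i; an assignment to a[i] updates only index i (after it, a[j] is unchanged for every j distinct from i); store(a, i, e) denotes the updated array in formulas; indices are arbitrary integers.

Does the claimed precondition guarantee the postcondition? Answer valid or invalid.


Working backward. After the program, the postcondition ((tot + 3 >= tot + 4 ==> m - 9 < -2) ==> (2*b == -3 || 3*b - 3*b - 6 < 2*tab[2])) && tab[1] + tab[tot] > -1 must hold; in canonical form it is (2*b == -3 || 2*tab[2] > -6) && tab[1] + tab[tot] > -1.
Before m := 3*t - 8: (2*b == -3 || 2*tab[2] > -6) && tab[1] + tab[tot] > -1
Before tab[m] := tot + 1: (2*b == -3 || 2*store(tab, m, tot + 1)[2] > -6) && store(tab, m, tot + 1)[1] + store(tab, m, tot + 1)[tot] > -1
The weakest precondition is (2*b == -3 || 2*store(tab, m, tot + 1)[2] > -6) && store(tab, m, tot + 1)[1] + store(tab, m, tot + 1)[tot] > -1.
Check whether (2*b == -3 || 2*store(tab, m, tot + 1)[2] > -6) && store(tab, m, tot + 1)[1] + store(tab, m, tot + 1)[tot] > 2 implies it.
Every state satisfying the precondition satisfies the weakest precondition: the implication holds.
Answer: valid


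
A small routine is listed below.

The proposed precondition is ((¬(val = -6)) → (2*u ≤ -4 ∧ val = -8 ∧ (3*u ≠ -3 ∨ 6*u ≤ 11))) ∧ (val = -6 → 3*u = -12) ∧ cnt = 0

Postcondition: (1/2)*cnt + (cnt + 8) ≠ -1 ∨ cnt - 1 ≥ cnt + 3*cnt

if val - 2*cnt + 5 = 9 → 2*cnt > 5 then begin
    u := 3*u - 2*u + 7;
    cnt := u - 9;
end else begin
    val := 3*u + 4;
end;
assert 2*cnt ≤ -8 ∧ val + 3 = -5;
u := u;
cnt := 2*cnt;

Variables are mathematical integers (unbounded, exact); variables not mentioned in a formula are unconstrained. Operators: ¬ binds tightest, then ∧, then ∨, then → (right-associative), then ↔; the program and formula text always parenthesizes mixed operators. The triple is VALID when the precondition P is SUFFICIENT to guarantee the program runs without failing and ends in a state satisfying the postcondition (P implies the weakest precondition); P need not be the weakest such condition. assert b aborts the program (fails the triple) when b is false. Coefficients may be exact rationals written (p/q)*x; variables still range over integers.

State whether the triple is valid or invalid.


Working backward. After the program, the postcondition (1/2)*cnt + (cnt + 8) ≠ -1 ∨ cnt - 1 ≥ cnt + 3*cnt must hold; in canonical form it is (3/2)*cnt ≠ -9 ∨ 3*cnt ≤ -1.
Before cnt := 2*cnt: 3*cnt ≠ -9 ∨ 6*cnt ≤ -1
Before u := u: 3*cnt ≠ -9 ∨ 6*cnt ≤ -1
Before assert 2*cnt ≤ -8 ∧ val + 3 = -5: 2*cnt ≤ -8 ∧ val = -8 ∧ (3*cnt ≠ -9 ∨ 6*cnt ≤ -1)
Then branch requires 2*u ≤ -4 ∧ val = -8 ∧ (3*u ≠ -3 ∨ 6*u ≤ 11); else branch requires 2*cnt ≤ -8 ∧ 3*u = -12 ∧ (3*cnt ≠ -9 ∨ 6*cnt ≤ -1).
Before the if: ((val = 2*cnt + 4 → 2*cnt > 5) → (2*u ≤ -4 ∧ val = -8 ∧ (3*u ≠ -3 ∨ 6*u ≤ 11))) ∧ ((¬(val = 2*cnt + 4 → 2*cnt > 5)) → (2*cnt ≤ -8 ∧ 3*u = -12 ∧ (3*cnt ≠ -9 ∨ 6*cnt ≤ -1)))
The weakest precondition is ((val = 2*cnt + 4 → 2*cnt > 5) → (2*u ≤ -4 ∧ val = -8 ∧ (3*u ≠ -3 ∨ 6*u ≤ 11))) ∧ ((¬(val = 2*cnt + 4 → 2*cnt > 5)) → (2*cnt ≤ -8 ∧ 3*u = -12 ∧ (3*cnt ≠ -9 ∨ 6*cnt ≤ -1))).
Check whether ((¬(val = -6)) → (2*u ≤ -4 ∧ val = -8 ∧ (3*u ≠ -3 ∨ 6*u ≤ 11))) ∧ (val = -6 → 3*u = -12) ∧ cnt = 0 implies it.
Countermodel: at the initial state cnt = 0, u = -4, val = -6, the precondition holds but the weakest precondition fails.
Answer: invalid


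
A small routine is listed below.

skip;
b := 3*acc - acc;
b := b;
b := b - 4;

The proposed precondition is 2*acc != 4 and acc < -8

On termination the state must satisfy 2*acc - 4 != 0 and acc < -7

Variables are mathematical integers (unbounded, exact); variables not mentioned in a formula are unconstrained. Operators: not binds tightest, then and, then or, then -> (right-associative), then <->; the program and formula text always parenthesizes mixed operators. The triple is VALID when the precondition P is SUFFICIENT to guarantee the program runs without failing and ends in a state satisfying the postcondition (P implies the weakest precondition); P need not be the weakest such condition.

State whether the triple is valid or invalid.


Working backward. After the program, the postcondition 2*acc - 4 != 0 and acc < -7 must hold; in canonical form it is 2*acc != 4 and acc < -7.
Before b := b - 4: 2*acc != 4 and acc < -7
Before b := b: 2*acc != 4 and acc < -7
Before b := 3*acc - acc: 2*acc != 4 and acc < -7
Before skip: 2*acc != 4 and acc < -7
The weakest precondition is 2*acc != 4 and acc < -7.
Check whether 2*acc != 4 and acc < -8 implies it.
Every state satisfying the precondition satisfies the weakest precondition: the implication holds.
Answer: valid


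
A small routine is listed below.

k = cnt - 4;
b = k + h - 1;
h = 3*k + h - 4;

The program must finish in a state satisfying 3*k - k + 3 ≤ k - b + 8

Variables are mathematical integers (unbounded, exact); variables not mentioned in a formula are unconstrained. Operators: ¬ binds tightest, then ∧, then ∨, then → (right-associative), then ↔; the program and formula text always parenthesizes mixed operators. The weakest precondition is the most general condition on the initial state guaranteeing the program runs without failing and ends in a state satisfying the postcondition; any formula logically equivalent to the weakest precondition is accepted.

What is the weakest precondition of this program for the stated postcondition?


Working backward. After the program, the postcondition 3*k - k + 3 ≤ k - b + 8 must hold; in canonical form it is b + k ≤ 5.
Before h := 3*k + h - 4: b + k ≤ 5
Before b := k + h - 1: h + 2*k ≤ 6
Before k := cnt - 4: 2*cnt + h ≤ 14
Answer: WP = 2*cnt + h ≤ 14


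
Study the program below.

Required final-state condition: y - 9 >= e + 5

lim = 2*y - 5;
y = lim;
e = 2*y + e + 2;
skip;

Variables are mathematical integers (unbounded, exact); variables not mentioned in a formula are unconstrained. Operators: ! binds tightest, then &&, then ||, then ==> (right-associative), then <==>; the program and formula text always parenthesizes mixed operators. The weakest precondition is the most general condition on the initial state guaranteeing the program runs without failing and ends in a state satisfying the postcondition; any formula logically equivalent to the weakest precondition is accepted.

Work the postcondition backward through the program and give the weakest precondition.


Working backward. After the program, the postcondition y - 9 >= e + 5 must hold; in canonical form it is y >= e + 14.
Before skip: y >= e + 14
Before e := 2*y + e + 2: e + y <= -16
Before y := lim: e + lim <= -16
Before lim := 2*y - 5: e + 2*y <= -11
Answer: WP = e + 2*y <= -11


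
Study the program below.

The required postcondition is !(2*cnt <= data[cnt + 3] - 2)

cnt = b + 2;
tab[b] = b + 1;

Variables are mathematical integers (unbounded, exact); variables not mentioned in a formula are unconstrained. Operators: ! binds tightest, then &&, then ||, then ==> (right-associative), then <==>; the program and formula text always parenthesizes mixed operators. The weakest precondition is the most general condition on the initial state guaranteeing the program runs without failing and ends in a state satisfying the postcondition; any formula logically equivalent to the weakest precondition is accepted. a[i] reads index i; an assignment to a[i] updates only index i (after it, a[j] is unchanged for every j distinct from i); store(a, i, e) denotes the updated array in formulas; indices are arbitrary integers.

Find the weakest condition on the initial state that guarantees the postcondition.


Working backward. After the program, !(2*cnt <= data[cnt + 3] - 2) must hold.
Before tab[b] := b + 1: !(2*cnt <= data[cnt + 3] - 2)
Before cnt := b + 2: !(2*b <= data[b + 5] - 6)
Answer: WP = !(2*b <= data[b + 5] - 6)


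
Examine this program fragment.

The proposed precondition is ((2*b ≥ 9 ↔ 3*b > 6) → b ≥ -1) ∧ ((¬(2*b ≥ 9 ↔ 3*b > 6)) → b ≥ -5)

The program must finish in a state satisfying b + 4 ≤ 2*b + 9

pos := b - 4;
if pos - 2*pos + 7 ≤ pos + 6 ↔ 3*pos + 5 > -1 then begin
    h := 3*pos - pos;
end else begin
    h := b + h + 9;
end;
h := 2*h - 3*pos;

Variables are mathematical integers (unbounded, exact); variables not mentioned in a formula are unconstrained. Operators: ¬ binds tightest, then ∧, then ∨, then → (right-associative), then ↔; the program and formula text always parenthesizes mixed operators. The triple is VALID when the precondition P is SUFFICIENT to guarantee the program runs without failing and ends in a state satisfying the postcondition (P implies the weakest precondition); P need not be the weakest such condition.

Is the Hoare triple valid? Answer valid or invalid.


Working backward. After the program, the postcondition b + 4 ≤ 2*b + 9 must hold; in canonical form it is b ≥ -5.
Before h := 2*h - 3*pos: b ≥ -5
Then branch requires b ≥ -5; else branch requires b ≥ -5.
Before the if: ((2*pos ≥ 1 ↔ 3*pos > -6) → b ≥ -5) ∧ ((¬(2*pos ≥ 1 ↔ 3*pos > -6)) → b ≥ -5)
Before pos := b - 4: ((2*b ≥ 9 ↔ 3*b > 6) → b ≥ -5) ∧ ((¬(2*b ≥ 9 ↔ 3*b > 6)) → b ≥ -5)
The weakest precondition is ((2*b ≥ 9 ↔ 3*b > 6) → b ≥ -5) ∧ ((¬(2*b ≥ 9 ↔ 3*b > 6)) → b ≥ -5).
Check whether ((2*b ≥ 9 ↔ 3*b > 6) → b ≥ -1) ∧ ((¬(2*b ≥ 9 ↔ 3*b > 6)) → b ≥ -5) implies it.
Every state satisfying the precondition satisfies the weakest precondition: the implication holds.
Answer: valid


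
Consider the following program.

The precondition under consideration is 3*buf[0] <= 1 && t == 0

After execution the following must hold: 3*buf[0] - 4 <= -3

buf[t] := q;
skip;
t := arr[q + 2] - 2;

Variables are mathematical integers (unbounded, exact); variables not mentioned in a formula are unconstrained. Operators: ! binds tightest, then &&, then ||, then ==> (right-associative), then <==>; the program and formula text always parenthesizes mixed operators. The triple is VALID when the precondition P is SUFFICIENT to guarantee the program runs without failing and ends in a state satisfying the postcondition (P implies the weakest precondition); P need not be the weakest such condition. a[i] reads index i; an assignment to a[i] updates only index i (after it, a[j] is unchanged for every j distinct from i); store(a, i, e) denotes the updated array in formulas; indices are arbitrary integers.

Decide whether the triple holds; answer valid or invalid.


Working backward. After the program, the postcondition 3*buf[0] - 4 <= -3 must hold; in canonical form it is 3*buf[0] <= 1.
Before t := arr[q + 2] - 2: 3*buf[0] <= 1
Before skip: 3*buf[0] <= 1
Before buf[t] := q: 3*store(buf, t, q)[0] <= 1
The weakest precondition is 3*store(buf, t, q)[0] <= 1.
Check whether 3*buf[0] <= 1 && t == 0 implies it.
Countermodel: at the initial state buf = {[0] = 0, elsewhere 0}, q = 1, t = 0, the precondition holds but the weakest precondition fails.
Answer: invalid


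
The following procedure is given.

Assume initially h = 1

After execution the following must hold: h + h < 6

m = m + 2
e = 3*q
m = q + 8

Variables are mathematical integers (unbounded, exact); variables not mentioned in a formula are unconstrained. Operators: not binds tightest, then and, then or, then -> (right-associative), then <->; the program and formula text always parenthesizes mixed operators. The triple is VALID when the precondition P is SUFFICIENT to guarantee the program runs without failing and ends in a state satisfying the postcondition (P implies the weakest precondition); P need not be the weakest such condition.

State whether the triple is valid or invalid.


Working backward. After the program, the postcondition h + h < 6 must hold; in canonical form it is 2*h < 6.
Before m := q + 8: 2*h < 6
Before e := 3*q: 2*h < 6
Before m := m + 2: 2*h < 6
The weakest precondition is 2*h < 6.
Check whether h = 1 implies it.
Every state satisfying the precondition satisfies the weakest precondition: the implication holds.
Answer: valid


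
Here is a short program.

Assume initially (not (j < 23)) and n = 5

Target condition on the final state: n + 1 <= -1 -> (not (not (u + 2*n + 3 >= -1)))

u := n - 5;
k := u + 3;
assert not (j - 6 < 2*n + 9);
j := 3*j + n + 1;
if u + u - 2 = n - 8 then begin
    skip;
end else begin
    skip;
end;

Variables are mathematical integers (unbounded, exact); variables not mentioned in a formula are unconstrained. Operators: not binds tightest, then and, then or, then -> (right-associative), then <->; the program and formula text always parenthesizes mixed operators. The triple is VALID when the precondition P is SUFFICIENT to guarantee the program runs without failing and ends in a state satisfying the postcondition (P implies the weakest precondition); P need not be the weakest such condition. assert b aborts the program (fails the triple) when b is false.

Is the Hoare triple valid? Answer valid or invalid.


Working backward. After the program, the postcondition n + 1 <= -1 -> (not (not (u + 2*n + 3 >= -1))) must hold; in canonical form it is n <= -2 -> 2*n + u >= -4.
Then branch requires n <= -2 -> 2*n + u >= -4; else branch requires n <= -2 -> 2*n + u >= -4.
Before the if: (2*u = n - 6 -> (n <= -2 -> 2*n + u >= -4)) and ((not (2*u = n - 6)) -> (n <= -2 -> 2*n + u >= -4))
Before j := 3*j + n + 1: (2*u = n - 6 -> (n <= -2 -> 2*n + u >= -4)) and ((not (2*u = n - 6)) -> (n <= -2 -> 2*n + u >= -4))
Before assert not (j - 6 < 2*n + 9): (not (j < 2*n + 15)) and (2*u = n - 6 -> (n <= -2 -> 2*n + u >= -4)) and ((not (2*u = n - 6)) -> (n <= -2 -> 2*n + u >= -4))
Before k := u + 3: (not (j < 2*n + 15)) and (2*u = n - 6 -> (n <= -2 -> 2*n + u >= -4)) and ((not (2*u = n - 6)) -> (n <= -2 -> 2*n + u >= -4))
Before u := n - 5: (not (j < 2*n + 15)) and (n = 4 -> (n <= -2 -> 3*n >= 1)) and ((not (n = 4)) -> (n <= -2 -> 3*n >= 1))
The weakest precondition is (not (j < 2*n + 15)) and (n = 4 -> (n <= -2 -> 3*n >= 1)) and ((not (n = 4)) -> (n <= -2 -> 3*n >= 1)).
Check whether (not (j < 23)) and n = 5 implies it.
Countermodel: at the initial state j = 23, n = 5, the precondition holds but the weakest precondition fails.
Answer: invalid


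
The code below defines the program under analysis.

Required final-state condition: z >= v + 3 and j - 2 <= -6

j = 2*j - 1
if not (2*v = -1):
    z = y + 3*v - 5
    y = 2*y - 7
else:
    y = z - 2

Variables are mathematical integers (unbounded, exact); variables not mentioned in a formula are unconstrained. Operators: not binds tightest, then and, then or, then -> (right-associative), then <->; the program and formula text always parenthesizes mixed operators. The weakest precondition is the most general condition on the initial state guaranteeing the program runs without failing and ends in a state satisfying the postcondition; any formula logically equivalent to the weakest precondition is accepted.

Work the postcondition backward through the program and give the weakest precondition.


Working backward. After the program, the postcondition z >= v + 3 and j - 2 <= -6 must hold; in canonical form it is z >= v + 3 and j <= -4.
Then branch requires 2*v + y >= 8 and j <= -4; else branch requires z >= v + 3 and j <= -4.
Before the if: ((not (2*v = -1)) -> (2*v + y >= 8 and j <= -4)) and (2*v = -1 -> (z >= v + 3 and j <= -4))
Before j := 2*j - 1: ((not (2*v = -1)) -> (2*v + y >= 8 and 2*j <= -3)) and (2*v = -1 -> (z >= v + 3 and 2*j <= -3))
Answer: WP = ((not (2*v = -1)) -> (2*v + y >= 8 and 2*j <= -3)) and (2*v = -1 -> (z >= v + 3 and 2*j <= -3))


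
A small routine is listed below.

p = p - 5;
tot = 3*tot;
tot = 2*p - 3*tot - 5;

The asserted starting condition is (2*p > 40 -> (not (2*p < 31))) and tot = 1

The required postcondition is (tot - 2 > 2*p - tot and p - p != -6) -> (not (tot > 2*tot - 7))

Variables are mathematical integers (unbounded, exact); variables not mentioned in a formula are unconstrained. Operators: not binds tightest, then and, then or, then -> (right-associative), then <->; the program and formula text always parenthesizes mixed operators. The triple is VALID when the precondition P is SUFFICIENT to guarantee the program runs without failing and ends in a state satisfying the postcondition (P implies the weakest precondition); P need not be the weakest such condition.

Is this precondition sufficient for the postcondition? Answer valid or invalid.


Working backward. After the program, the postcondition (tot - 2 > 2*p - tot and p - p != -6) -> (not (tot > 2*tot - 7)) must hold; in canonical form it is 2*tot > 2*p + 2 -> (not (tot < 7)).
Before tot := 2*p - 3*tot - 5: 2*p > 6*tot + 12 -> (not (2*p < 3*tot + 12))
Before tot := 3*tot: 2*p > 18*tot + 12 -> (not (2*p < 9*tot + 12))
Before p := p - 5: 2*p > 18*tot + 22 -> (not (2*p < 9*tot + 22))
The weakest precondition is 2*p > 18*tot + 22 -> (not (2*p < 9*tot + 22)).
Check whether (2*p > 40 -> (not (2*p < 31))) and tot = 1 implies it.
Every state satisfying the precondition satisfies the weakest precondition: the implication holds.
Answer: valid


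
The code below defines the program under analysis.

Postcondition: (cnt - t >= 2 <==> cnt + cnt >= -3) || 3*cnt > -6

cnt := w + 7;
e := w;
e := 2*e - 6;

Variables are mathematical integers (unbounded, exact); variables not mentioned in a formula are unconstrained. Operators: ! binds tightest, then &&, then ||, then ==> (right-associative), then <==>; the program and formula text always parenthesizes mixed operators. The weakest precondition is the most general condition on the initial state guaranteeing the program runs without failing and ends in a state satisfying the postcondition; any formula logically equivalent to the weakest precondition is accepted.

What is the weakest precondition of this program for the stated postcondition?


Working backward. After the program, the postcondition (cnt - t >= 2 <==> cnt + cnt >= -3) || 3*cnt > -6 must hold; in canonical form it is (cnt >= t + 2 <==> 2*cnt >= -3) || 3*cnt > -6.
Before e := 2*e - 6: (cnt >= t + 2 <==> 2*cnt >= -3) || 3*cnt > -6
Before e := w: (cnt >= t + 2 <==> 2*cnt >= -3) || 3*cnt > -6
Before cnt := w + 7: (w >= t - 5 <==> 2*w >= -17) || 3*w > -27
Answer: WP = (w >= t - 5 <==> 2*w >= -17) || 3*w > -27


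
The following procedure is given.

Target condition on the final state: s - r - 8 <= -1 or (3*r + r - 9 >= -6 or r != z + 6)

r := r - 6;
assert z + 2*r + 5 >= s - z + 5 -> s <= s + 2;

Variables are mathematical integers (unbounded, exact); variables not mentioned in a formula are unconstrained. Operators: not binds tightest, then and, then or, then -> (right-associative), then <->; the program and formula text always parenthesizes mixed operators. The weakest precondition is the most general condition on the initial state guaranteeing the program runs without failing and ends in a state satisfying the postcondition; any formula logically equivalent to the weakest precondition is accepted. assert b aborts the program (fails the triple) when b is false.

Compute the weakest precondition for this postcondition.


Working backward. After the program, the postcondition s - r - 8 <= -1 or (3*r + r - 9 >= -6 or r != z + 6) must hold; in canonical form it is s <= r + 7 or 4*r >= 3 or r != z + 6.
Before assert z + 2*r + 5 >= s - z + 5 -> s <= s + 2: s <= r + 7 or 4*r >= 3 or r != z + 6
Before r := r - 6: s <= r + 1 or 4*r >= 27 or r != z + 12
Answer: WP = s <= r + 1 or 4*r >= 27 or r != z + 12


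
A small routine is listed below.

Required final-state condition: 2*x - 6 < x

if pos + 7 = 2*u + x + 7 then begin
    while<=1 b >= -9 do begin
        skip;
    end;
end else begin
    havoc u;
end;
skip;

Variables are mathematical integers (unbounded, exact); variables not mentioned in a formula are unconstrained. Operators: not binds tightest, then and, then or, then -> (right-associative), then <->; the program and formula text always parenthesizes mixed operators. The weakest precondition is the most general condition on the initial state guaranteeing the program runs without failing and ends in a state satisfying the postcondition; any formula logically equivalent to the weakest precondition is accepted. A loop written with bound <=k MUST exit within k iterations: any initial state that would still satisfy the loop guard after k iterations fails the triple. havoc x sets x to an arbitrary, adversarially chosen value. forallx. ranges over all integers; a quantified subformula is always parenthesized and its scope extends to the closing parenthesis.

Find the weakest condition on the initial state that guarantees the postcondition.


Working backward. After the program, the postcondition 2*x - 6 < x must hold; in canonical form it is x < 6.
Before skip: x < 6
Then branch requires (b >= -9 -> ((not (b >= -9)) and x < 6)) and ((not (b >= -9)) -> x < 6); else branch requires x < 6.
Before the if: (pos = 2*u + x -> ((b >= -9 -> ((not (b >= -9)) and x < 6)) and ((not (b >= -9)) -> x < 6))) and ((not (pos = 2*u + x)) -> x < 6)
Answer: WP = (pos = 2*u + x -> ((b >= -9 -> ((not (b >= -9)) and x < 6)) and ((not (b >= -9)) -> x < 6))) and ((not (pos = 2*u + x)) -> x < 6)


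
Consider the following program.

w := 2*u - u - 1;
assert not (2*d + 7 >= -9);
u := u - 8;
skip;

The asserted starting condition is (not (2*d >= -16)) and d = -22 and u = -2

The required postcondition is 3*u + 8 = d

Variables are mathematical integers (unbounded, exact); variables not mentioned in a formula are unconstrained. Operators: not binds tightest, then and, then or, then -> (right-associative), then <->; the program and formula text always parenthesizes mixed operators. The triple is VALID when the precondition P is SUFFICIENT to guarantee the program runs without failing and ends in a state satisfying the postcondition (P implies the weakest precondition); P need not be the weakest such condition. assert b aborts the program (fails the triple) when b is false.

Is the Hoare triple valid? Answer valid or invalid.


Working backward. After the program, the postcondition 3*u + 8 = d must hold; in canonical form it is 3*u = d - 8.
Before skip: 3*u = d - 8
Before u := u - 8: 3*u = d + 16
Before assert not (2*d + 7 >= -9): (not (2*d >= -16)) and 3*u = d + 16
Before w := 2*u - u - 1: (not (2*d >= -16)) and 3*u = d + 16
The weakest precondition is (not (2*d >= -16)) and 3*u = d + 16.
Check whether (not (2*d >= -16)) and d = -22 and u = -2 implies it.
Every state satisfying the precondition satisfies the weakest precondition: the implication holds.
Answer: valid


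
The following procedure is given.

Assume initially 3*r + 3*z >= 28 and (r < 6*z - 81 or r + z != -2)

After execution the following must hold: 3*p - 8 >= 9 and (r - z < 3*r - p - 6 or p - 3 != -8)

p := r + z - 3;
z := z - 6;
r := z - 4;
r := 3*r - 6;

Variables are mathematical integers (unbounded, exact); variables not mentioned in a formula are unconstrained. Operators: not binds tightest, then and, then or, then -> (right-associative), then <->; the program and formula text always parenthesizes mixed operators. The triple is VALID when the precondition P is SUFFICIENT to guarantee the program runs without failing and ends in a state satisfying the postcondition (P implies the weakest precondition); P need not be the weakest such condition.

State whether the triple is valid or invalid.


Working backward. After the program, the postcondition 3*p - 8 >= 9 and (r - z < 3*r - p - 6 or p - 3 != -8) must hold; in canonical form it is 3*p >= 17 and (p < 2*r + z - 6 or p != -5).
Before r := 3*r - 6: 3*p >= 17 and (p < 6*r + z - 18 or p != -5)
Before r := z - 4: 3*p >= 17 and (p < 7*z - 42 or p != -5)
Before z := z - 6: 3*p >= 17 and (p < 7*z - 84 or p != -5)
Before p := r + z - 3: 3*r + 3*z >= 26 and (r < 6*z - 81 or r + z != -2)
The weakest precondition is 3*r + 3*z >= 26 and (r < 6*z - 81 or r + z != -2).
Check whether 3*r + 3*z >= 28 and (r < 6*z - 81 or r + z != -2) implies it.
Every state satisfying the precondition satisfies the weakest precondition: the implication holds.
Answer: valid


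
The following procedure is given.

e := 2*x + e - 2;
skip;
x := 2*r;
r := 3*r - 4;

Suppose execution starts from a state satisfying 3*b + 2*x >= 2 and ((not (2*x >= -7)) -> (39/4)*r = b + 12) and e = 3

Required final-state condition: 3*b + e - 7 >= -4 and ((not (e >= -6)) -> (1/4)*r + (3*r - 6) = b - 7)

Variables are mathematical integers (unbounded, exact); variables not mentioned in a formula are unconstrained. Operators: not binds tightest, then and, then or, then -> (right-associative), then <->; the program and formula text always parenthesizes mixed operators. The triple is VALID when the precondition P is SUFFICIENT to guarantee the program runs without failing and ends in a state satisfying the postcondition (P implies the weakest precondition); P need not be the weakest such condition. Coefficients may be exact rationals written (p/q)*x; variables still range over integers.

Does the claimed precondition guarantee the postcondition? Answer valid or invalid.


Working backward. After the program, the postcondition 3*b + e - 7 >= -4 and ((not (e >= -6)) -> (1/4)*r + (3*r - 6) = b - 7) must hold; in canonical form it is 3*b + e >= 3 and ((not (e >= -6)) -> (13/4)*r = b - 1).
Before r := 3*r - 4: 3*b + e >= 3 and ((not (e >= -6)) -> (39/4)*r = b + 12)
Before x := 2*r: 3*b + e >= 3 and ((not (e >= -6)) -> (39/4)*r = b + 12)
Before skip: 3*b + e >= 3 and ((not (e >= -6)) -> (39/4)*r = b + 12)
Before e := 2*x + e - 2: 3*b + e + 2*x >= 5 and ((not (e + 2*x >= -4)) -> (39/4)*r = b + 12)
The weakest precondition is 3*b + e + 2*x >= 5 and ((not (e + 2*x >= -4)) -> (39/4)*r = b + 12).
Check whether 3*b + 2*x >= 2 and ((not (2*x >= -7)) -> (39/4)*r = b + 12) and e = 3 implies it.
Every state satisfying the precondition satisfies the weakest precondition: the implication holds.
Answer: valid


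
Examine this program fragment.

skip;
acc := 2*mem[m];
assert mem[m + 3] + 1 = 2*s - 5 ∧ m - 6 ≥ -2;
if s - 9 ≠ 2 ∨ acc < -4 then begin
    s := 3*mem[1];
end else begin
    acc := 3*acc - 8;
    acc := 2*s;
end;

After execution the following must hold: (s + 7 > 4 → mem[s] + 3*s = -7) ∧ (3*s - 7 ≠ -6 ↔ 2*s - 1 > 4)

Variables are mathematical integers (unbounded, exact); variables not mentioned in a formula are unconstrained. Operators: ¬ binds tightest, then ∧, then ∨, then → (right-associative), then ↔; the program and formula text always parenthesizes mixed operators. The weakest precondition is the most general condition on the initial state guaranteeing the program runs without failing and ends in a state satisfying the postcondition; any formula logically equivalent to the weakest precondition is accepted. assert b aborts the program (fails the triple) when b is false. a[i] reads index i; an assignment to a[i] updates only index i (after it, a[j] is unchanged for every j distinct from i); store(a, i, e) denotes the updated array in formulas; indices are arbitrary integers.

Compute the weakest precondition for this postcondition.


Working backward. After the program, the postcondition (s + 7 > 4 → mem[s] + 3*s = -7) ∧ (3*s - 7 ≠ -6 ↔ 2*s - 1 > 4) must hold; in canonical form it is (s > -3 → mem[s] + 3*s = -7) ∧ (3*s ≠ 1 ↔ 2*s > 5).
Then branch requires (3*mem[1] > -3 → 9*mem[1] + mem[3*mem[1]] = -7) ∧ (9*mem[1] ≠ 1 ↔ 6*mem[1] > 5); else branch requires (s > -3 → mem[s] + 3*s = -7) ∧ (3*s ≠ 1 ↔ 2*s > 5).
Before the if: ((s ≠ 11 ∨ acc < -4) → ((3*mem[1] > -3 → 9*mem[1] + mem[3*mem[1]] = -7) ∧ (9*mem[1] ≠ 1 ↔ 6*mem[1] > 5))) ∧ ((¬(s ≠ 11 ∨ acc < -4)) → ((s > -3 → mem[s] + 3*s = -7) ∧ (3*s ≠ 1 ↔ 2*s > 5)))
Before assert mem[m + 3] + 1 = 2*s - 5 ∧ m - 6 ≥ -2: mem[m + 3] = 2*s - 6 ∧ m ≥ 4 ∧ ((s ≠ 11 ∨ acc < -4) → ((3*mem[1] > -3 → 9*mem[1] + mem[3*mem[1]] = -7) ∧ (9*mem[1] ≠ 1 ↔ 6*mem[1] > 5))) ∧ ((¬(s ≠ 11 ∨ acc < -4)) → ((s > -3 → mem[s] + 3*s = -7) ∧ (3*s ≠ 1 ↔ 2*s > 5)))
Before acc := 2*mem[m]: mem[m + 3] = 2*s - 6 ∧ m ≥ 4 ∧ ((s ≠ 11 ∨ 2*mem[m] < -4) → ((3*mem[1] > -3 → 9*mem[1] + mem[3*mem[1]] = -7) ∧ (9*mem[1] ≠ 1 ↔ 6*mem[1] > 5))) ∧ ((¬(s ≠ 11 ∨ 2*mem[m] < -4)) → ((s > -3 → mem[s] + 3*s = -7) ∧ (3*s ≠ 1 ↔ 2*s > 5)))
Before skip: mem[m + 3] = 2*s - 6 ∧ m ≥ 4 ∧ ((s ≠ 11 ∨ 2*mem[m] < -4) → ((3*mem[1] > -3 → 9*mem[1] + mem[3*mem[1]] = -7) ∧ (9*mem[1] ≠ 1 ↔ 6*mem[1] > 5))) ∧ ((¬(s ≠ 11 ∨ 2*mem[m] < -4)) → ((s > -3 → mem[s] + 3*s = -7) ∧ (3*s ≠ 1 ↔ 2*s > 5)))
Answer: WP = mem[m + 3] = 2*s - 6 ∧ m ≥ 4 ∧ ((s ≠ 11 ∨ 2*mem[m] < -4) → ((3*mem[1] > -3 → 9*mem[1] + mem[3*mem[1]] = -7) ∧ (9*mem[1] ≠ 1 ↔ 6*mem[1] > 5))) ∧ ((¬(s ≠ 11 ∨ 2*mem[m] < -4)) → ((s > -3 → mem[s] + 3*s = -7) ∧ (3*s ≠ 1 ↔ 2*s > 5)))


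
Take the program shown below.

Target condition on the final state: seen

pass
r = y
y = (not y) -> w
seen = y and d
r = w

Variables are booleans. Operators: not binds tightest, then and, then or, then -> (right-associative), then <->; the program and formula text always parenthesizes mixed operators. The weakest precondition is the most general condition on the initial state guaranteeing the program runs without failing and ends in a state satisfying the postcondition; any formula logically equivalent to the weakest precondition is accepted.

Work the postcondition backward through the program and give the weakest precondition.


Working backward. After the program, seen must hold.
Before r := w: seen
Before seen := y and d: y and d
Before y := (not y) -> w: ((not y) -> w) and d
Before r := y: ((not y) -> w) and d
Before skip: ((not y) -> w) and d
Answer: WP = ((not y) -> w) and d


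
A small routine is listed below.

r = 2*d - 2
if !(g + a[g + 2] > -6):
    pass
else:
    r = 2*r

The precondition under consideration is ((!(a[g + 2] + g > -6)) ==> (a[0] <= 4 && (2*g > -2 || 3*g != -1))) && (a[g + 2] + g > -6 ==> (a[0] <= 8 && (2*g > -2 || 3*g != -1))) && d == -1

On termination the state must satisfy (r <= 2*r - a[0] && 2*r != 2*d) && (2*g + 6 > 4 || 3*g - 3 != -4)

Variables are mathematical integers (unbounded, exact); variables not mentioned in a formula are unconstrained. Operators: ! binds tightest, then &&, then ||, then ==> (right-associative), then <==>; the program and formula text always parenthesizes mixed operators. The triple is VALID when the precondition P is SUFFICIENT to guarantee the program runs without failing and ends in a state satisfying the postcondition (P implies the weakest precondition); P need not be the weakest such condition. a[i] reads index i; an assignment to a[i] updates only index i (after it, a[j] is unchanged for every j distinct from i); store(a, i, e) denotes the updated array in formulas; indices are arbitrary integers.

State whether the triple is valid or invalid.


Working backward. After the program, the postcondition (r <= 2*r - a[0] && 2*r != 2*d) && (2*g + 6 > 4 || 3*g - 3 != -4) must hold; in canonical form it is a[0] <= r && 2*r != 2*d && (2*g > -2 || 3*g != -1).
Then branch requires a[0] <= r && 2*r != 2*d && (2*g > -2 || 3*g != -1); else branch requires a[0] <= 2*r && 4*r != 2*d && (2*g > -2 || 3*g != -1).
Before the if: ((!(a[g + 2] + g > -6)) ==> (a[0] <= r && 2*r != 2*d && (2*g > -2 || 3*g != -1))) && (a[g + 2] + g > -6 ==> (a[0] <= 2*r && 4*r != 2*d && (2*g > -2 || 3*g != -1)))
Before r := 2*d - 2: ((!(a[g + 2] + g > -6)) ==> (a[0] <= 2*d - 2 && 2*d != 4 && (2*g > -2 || 3*g != -1))) && (a[g + 2] + g > -6 ==> (a[0] <= 4*d - 4 && 6*d != 8 && (2*g > -2 || 3*g != -1)))
The weakest precondition is ((!(a[g + 2] + g > -6)) ==> (a[0] <= 2*d - 2 && 2*d != 4 && (2*g > -2 || 3*g != -1))) && (a[g + 2] + g > -6 ==> (a[0] <= 4*d - 4 && 6*d != 8 && (2*g > -2 || 3*g != -1))).
Check whether ((!(a[g + 2] + g > -6)) ==> (a[0] <= 4 && (2*g > -2 || 3*g != -1))) && (a[g + 2] + g > -6 ==> (a[0] <= 8 && (2*g > -2 || 3*g != -1))) && d == -1 implies it.
Countermodel: at the initial state a = {[0] = -7, [2] = 15215, elsewhere 15215}, d = -1, g = 0, the precondition holds but the weakest precondition fails.
Answer: invalid


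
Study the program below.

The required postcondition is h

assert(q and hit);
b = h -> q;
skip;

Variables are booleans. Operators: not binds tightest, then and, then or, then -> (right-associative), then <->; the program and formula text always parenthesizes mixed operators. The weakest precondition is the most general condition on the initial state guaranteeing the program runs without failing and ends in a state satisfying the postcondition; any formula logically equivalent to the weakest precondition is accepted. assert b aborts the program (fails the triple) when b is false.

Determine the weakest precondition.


Working backward. After the program, h must hold.
Before skip: h
Before b := h -> q: h
Before assert q and hit: q and hit and h
Answer: WP = q and hit and h


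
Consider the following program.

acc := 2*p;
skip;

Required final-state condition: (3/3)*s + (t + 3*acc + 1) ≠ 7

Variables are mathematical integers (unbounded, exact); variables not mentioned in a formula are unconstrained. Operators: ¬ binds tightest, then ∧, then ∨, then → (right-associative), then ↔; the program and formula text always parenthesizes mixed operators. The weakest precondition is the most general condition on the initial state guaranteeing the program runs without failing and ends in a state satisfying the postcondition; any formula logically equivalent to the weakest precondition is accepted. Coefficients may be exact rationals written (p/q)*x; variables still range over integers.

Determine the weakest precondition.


Working backward. After the program, the postcondition (3/3)*s + (t + 3*acc + 1) ≠ 7 must hold; in canonical form it is 3*acc + s + t ≠ 6.
Before skip: 3*acc + s + t ≠ 6
Before acc := 2*p: 6*p + s + t ≠ 6
Answer: WP = 6*p + s + t ≠ 6


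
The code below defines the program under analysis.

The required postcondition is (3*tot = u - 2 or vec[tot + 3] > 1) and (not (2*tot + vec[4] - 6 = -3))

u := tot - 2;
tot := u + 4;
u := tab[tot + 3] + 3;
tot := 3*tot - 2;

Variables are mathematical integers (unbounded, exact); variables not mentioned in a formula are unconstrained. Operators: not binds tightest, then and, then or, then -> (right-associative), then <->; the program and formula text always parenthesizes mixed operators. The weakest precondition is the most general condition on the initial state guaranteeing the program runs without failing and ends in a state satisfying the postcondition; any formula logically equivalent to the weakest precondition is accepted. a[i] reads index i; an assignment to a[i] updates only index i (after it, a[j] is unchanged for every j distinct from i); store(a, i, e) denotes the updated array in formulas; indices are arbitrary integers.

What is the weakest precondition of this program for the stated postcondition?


Working backward. After the program, the postcondition (3*tot = u - 2 or vec[tot + 3] > 1) and (not (2*tot + vec[4] - 6 = -3)) must hold; in canonical form it is (3*tot = u - 2 or vec[tot + 3] > 1) and (not (vec[4] + 2*tot = 3)).
Before tot := 3*tot - 2: (9*tot = u + 4 or vec[3*tot + 1] > 1) and (not (vec[4] + 6*tot = 7))
Before u := tab[tot + 3] + 3: (9*tot = tab[tot + 3] + 7 or vec[3*tot + 1] > 1) and (not (vec[4] + 6*tot = 7))
Before tot := u + 4: (9*u = tab[u + 7] - 29 or vec[3*u + 13] > 1) and (not (vec[4] + 6*u = -17))
Before u := tot - 2: (9*tot = tab[tot + 5] - 11 or vec[3*tot + 7] > 1) and (not (vec[4] + 6*tot = -5))
Answer: WP = (9*tot = tab[tot + 5] - 11 or vec[3*tot + 7] > 1) and (not (vec[4] + 6*tot = -5))


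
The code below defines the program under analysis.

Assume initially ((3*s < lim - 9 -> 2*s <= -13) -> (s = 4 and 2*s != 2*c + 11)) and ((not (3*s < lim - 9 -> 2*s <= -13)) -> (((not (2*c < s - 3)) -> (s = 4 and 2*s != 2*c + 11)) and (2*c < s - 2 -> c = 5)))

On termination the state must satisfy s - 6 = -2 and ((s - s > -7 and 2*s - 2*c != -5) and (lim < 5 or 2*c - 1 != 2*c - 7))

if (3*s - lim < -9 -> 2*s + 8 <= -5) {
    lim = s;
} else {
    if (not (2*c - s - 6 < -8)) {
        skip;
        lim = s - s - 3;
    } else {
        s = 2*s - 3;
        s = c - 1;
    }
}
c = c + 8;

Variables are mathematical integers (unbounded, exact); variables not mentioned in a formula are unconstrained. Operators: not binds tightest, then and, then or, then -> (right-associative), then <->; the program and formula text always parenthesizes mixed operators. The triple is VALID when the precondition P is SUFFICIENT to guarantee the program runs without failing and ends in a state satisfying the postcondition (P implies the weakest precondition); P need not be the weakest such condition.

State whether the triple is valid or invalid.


Working backward. After the program, the postcondition s - 6 = -2 and ((s - s > -7 and 2*s - 2*c != -5) and (lim < 5 or 2*c - 1 != 2*c - 7)) must hold; in canonical form it is s = 4 and 2*s != 2*c - 5.
Before c := c + 8: s = 4 and 2*s != 2*c + 11
Then branch requires s = 4 and 2*s != 2*c + 11; else branch requires ((not (2*c < s - 2)) -> (s = 4 and 2*s != 2*c + 11)) and (2*c < s - 2 -> c = 5).
Before the if: ((3*s < lim - 9 -> 2*s <= -13) -> (s = 4 and 2*s != 2*c + 11)) and ((not (3*s < lim - 9 -> 2*s <= -13)) -> (((not (2*c < s - 2)) -> (s = 4 and 2*s != 2*c + 11)) and (2*c < s - 2 -> c = 5)))
The weakest precondition is ((3*s < lim - 9 -> 2*s <= -13) -> (s = 4 and 2*s != 2*c + 11)) and ((not (3*s < lim - 9 -> 2*s <= -13)) -> (((not (2*c < s - 2)) -> (s = 4 and 2*s != 2*c + 11)) and (2*c < s - 2 -> c = 5))).
Check whether ((3*s < lim - 9 -> 2*s <= -13) -> (s = 4 and 2*s != 2*c + 11)) and ((not (3*s < lim - 9 -> 2*s <= -13)) -> (((not (2*c < s - 3)) -> (s = 4 and 2*s != 2*c + 11)) and (2*c < s - 2 -> c = 5))) implies it.
Every state satisfying the precondition satisfies the weakest precondition: the implication holds.
Answer: valid


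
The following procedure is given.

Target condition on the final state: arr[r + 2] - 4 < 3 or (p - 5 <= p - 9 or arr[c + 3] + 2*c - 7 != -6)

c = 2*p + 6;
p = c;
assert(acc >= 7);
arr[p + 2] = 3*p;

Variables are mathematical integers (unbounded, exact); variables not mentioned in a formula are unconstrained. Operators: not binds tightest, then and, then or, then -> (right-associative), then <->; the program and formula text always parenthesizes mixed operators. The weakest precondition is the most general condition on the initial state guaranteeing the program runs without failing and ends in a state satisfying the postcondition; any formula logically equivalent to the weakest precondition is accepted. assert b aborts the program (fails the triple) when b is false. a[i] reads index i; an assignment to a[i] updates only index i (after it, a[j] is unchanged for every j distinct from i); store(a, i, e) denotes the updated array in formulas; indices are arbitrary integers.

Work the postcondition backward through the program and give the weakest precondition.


Working backward. After the program, the postcondition arr[r + 2] - 4 < 3 or (p - 5 <= p - 9 or arr[c + 3] + 2*c - 7 != -6) must hold; in canonical form it is arr[r + 2] < 7 or arr[c + 3] + 2*c != 1.
Before arr[p + 2] := 3*p: store(arr, p + 2, 3*p)[r + 2] < 7 or store(arr, p + 2, 3*p)[c + 3] + 2*c != 1
Before assert acc >= 7: acc >= 7 and (store(arr, p + 2, 3*p)[r + 2] < 7 or store(arr, p + 2, 3*p)[c + 3] + 2*c != 1)
Before p := c: acc >= 7 and (store(arr, c + 2, 3*c)[r + 2] < 7 or store(arr, c + 2, 3*c)[c + 3] + 2*c != 1)
Before c := 2*p + 6: acc >= 7 and (store(arr, 2*p + 8, 6*p + 18)[r + 2] < 7 or store(arr, 2*p + 8, 6*p + 18)[2*p + 9] + 4*p != -11)
Answer: WP = acc >= 7 and (store(arr, 2*p + 8, 6*p + 18)[r + 2] < 7 or store(arr, 2*p + 8, 6*p + 18)[2*p + 9] + 4*p != -11)
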